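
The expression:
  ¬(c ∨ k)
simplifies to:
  ¬c ∧ ¬k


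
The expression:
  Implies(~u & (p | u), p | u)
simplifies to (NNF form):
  True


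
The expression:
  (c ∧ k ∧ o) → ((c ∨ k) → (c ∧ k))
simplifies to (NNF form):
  True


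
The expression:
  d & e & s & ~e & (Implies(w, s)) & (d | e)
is never true.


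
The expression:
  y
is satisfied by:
  {y: True}


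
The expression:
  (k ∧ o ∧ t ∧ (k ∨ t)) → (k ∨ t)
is always true.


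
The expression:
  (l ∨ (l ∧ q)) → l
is always true.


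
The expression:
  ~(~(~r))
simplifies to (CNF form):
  ~r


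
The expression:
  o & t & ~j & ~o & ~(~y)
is never true.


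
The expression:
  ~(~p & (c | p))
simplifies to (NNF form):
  p | ~c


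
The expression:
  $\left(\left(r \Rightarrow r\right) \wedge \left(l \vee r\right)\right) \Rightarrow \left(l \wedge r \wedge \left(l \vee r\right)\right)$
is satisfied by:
  {l: False, r: False}
  {r: True, l: True}


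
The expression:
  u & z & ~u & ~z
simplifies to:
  False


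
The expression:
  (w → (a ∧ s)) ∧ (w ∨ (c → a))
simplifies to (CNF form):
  (a ∨ ¬c) ∧ (a ∨ ¬w) ∧ (s ∨ ¬w) ∧ (a ∨ s ∨ ¬c) ∧ (a ∨ s ∨ ¬w) ∧ (a ∨ ¬c ∨ ¬w) ∧ (s ∨ ¬c ∨ ¬w)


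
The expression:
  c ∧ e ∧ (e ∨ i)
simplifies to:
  c ∧ e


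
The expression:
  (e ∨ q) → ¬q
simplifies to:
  ¬q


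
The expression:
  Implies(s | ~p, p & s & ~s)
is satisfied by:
  {p: True, s: False}


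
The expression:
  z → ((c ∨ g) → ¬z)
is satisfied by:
  {c: False, z: False, g: False}
  {g: True, c: False, z: False}
  {c: True, g: False, z: False}
  {g: True, c: True, z: False}
  {z: True, g: False, c: False}


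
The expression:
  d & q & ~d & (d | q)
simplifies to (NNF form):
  False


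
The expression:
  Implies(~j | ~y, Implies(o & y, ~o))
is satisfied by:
  {j: True, o: False, y: False}
  {j: False, o: False, y: False}
  {y: True, j: True, o: False}
  {y: True, j: False, o: False}
  {o: True, j: True, y: False}
  {o: True, j: False, y: False}
  {o: True, y: True, j: True}


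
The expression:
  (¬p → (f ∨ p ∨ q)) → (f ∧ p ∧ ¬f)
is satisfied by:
  {q: False, p: False, f: False}


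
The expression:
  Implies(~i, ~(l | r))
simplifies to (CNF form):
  (i | ~l) & (i | ~r)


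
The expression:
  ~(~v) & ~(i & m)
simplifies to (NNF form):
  v & (~i | ~m)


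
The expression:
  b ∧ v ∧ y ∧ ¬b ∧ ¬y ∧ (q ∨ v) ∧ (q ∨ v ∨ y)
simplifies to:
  False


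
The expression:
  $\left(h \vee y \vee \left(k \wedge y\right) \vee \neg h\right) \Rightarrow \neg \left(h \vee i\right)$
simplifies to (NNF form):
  $\neg h \wedge \neg i$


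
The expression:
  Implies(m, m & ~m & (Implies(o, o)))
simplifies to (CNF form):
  ~m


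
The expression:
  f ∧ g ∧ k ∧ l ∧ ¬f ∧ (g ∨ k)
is never true.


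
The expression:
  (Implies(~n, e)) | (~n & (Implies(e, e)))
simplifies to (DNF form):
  True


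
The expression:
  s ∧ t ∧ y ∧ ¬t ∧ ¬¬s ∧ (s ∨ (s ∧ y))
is never true.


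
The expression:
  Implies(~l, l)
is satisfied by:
  {l: True}


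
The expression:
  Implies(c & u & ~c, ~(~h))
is always true.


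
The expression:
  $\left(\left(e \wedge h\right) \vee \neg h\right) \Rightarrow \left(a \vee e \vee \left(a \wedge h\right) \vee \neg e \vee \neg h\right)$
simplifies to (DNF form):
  $\text{True}$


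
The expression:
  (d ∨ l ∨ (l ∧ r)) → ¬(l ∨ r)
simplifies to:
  ¬l ∧ (¬d ∨ ¬r)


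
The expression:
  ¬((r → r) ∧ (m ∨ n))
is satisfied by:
  {n: False, m: False}


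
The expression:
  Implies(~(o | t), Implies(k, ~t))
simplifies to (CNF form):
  True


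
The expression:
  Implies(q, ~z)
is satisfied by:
  {q: False, z: False}
  {z: True, q: False}
  {q: True, z: False}


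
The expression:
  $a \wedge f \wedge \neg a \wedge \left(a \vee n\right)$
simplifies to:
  $\text{False}$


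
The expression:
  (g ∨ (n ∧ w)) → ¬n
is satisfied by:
  {g: False, n: False, w: False}
  {w: True, g: False, n: False}
  {g: True, w: False, n: False}
  {w: True, g: True, n: False}
  {n: True, w: False, g: False}


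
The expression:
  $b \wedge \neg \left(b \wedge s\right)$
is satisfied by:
  {b: True, s: False}


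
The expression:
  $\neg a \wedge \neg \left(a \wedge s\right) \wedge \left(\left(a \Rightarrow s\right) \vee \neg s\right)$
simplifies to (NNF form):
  $\neg a$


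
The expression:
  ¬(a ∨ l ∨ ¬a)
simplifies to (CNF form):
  False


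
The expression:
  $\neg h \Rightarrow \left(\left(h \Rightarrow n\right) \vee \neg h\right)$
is always true.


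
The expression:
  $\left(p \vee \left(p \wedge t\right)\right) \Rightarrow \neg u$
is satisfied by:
  {p: False, u: False}
  {u: True, p: False}
  {p: True, u: False}


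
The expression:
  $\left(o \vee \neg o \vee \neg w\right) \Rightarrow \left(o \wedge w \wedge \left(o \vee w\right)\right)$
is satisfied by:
  {w: True, o: True}


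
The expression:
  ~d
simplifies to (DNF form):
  ~d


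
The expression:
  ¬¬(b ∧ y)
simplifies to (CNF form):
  b ∧ y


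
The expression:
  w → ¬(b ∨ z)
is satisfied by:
  {z: False, w: False, b: False}
  {b: True, z: False, w: False}
  {z: True, b: False, w: False}
  {b: True, z: True, w: False}
  {w: True, b: False, z: False}


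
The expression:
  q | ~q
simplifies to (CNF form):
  True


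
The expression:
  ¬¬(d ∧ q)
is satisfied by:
  {d: True, q: True}


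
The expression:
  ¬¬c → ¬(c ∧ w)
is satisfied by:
  {w: False, c: False}
  {c: True, w: False}
  {w: True, c: False}


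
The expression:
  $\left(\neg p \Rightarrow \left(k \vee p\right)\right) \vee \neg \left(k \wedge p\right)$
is always true.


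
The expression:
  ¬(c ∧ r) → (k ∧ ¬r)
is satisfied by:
  {k: True, c: True, r: False}
  {k: True, c: False, r: False}
  {r: True, k: True, c: True}
  {r: True, c: True, k: False}


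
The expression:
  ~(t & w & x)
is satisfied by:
  {w: False, t: False, x: False}
  {x: True, w: False, t: False}
  {t: True, w: False, x: False}
  {x: True, t: True, w: False}
  {w: True, x: False, t: False}
  {x: True, w: True, t: False}
  {t: True, w: True, x: False}


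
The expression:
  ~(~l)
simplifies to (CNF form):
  l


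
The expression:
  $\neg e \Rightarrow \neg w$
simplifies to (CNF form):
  $e \vee \neg w$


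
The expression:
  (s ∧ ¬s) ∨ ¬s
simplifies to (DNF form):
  ¬s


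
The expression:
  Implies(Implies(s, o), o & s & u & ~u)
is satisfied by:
  {s: True, o: False}


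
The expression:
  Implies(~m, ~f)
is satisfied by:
  {m: True, f: False}
  {f: False, m: False}
  {f: True, m: True}


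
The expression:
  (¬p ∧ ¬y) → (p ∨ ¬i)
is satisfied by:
  {y: True, p: True, i: False}
  {y: True, p: False, i: False}
  {p: True, y: False, i: False}
  {y: False, p: False, i: False}
  {y: True, i: True, p: True}
  {y: True, i: True, p: False}
  {i: True, p: True, y: False}


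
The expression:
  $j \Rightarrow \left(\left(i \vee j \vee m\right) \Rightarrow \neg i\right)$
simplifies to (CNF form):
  $\neg i \vee \neg j$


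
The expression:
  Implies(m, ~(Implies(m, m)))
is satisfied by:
  {m: False}


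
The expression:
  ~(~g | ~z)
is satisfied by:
  {z: True, g: True}


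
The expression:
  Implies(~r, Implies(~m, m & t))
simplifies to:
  m | r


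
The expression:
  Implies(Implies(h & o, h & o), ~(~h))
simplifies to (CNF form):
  h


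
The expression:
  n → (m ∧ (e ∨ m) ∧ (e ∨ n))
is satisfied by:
  {m: True, n: False}
  {n: False, m: False}
  {n: True, m: True}


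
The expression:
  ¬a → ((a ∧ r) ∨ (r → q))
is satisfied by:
  {a: True, q: True, r: False}
  {a: True, q: False, r: False}
  {q: True, a: False, r: False}
  {a: False, q: False, r: False}
  {r: True, a: True, q: True}
  {r: True, a: True, q: False}
  {r: True, q: True, a: False}


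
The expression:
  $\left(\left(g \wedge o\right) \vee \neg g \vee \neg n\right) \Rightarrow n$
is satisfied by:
  {n: True}


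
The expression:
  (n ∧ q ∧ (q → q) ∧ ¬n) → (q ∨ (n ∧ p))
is always true.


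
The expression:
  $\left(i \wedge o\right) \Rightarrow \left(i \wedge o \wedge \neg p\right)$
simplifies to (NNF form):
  $\neg i \vee \neg o \vee \neg p$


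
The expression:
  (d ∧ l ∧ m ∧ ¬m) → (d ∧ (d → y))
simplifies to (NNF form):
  True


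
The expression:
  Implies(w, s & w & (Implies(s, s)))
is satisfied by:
  {s: True, w: False}
  {w: False, s: False}
  {w: True, s: True}


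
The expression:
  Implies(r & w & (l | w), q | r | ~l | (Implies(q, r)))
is always true.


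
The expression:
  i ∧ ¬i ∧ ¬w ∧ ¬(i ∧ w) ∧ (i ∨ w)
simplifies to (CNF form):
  False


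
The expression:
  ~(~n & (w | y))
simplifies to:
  n | (~w & ~y)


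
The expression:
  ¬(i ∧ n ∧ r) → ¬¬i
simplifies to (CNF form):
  i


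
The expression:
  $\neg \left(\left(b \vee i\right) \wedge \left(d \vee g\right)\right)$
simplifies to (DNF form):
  $\left(\neg b \wedge \neg i\right) \vee \left(\neg d \wedge \neg g\right) \vee \left(\neg b \wedge \neg d \wedge \neg g\right) \vee \left(\neg b \wedge \neg d \wedge \neg i\right) \vee \left(\neg b \wedge \neg g \wedge \neg i\right) \vee \left(\neg d \wedge \neg g \wedge \neg i\right) \vee \left(\neg b \wedge \neg d \wedge \neg g \wedge \neg i\right)$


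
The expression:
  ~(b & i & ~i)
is always true.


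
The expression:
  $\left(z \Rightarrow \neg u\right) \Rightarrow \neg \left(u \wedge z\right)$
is always true.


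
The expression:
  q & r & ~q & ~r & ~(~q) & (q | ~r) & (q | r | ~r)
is never true.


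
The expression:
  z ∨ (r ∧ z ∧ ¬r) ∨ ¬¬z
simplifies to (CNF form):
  z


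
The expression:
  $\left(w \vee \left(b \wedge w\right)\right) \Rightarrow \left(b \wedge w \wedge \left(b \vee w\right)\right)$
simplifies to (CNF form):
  $b \vee \neg w$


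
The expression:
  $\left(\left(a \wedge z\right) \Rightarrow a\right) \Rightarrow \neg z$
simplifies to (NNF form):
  $\neg z$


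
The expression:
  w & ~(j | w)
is never true.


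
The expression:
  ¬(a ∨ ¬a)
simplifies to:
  False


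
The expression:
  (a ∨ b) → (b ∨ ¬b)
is always true.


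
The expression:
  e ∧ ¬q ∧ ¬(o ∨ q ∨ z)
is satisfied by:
  {e: True, q: False, o: False, z: False}


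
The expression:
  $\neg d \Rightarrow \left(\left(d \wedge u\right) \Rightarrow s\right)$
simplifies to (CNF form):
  $\text{True}$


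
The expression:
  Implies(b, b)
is always true.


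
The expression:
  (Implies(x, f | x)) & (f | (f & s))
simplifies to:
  f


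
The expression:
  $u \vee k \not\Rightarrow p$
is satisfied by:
  {k: True, u: True, p: False}
  {u: True, p: False, k: False}
  {k: True, u: True, p: True}
  {u: True, p: True, k: False}
  {k: True, p: False, u: False}


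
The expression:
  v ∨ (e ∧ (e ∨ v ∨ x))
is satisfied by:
  {v: True, e: True}
  {v: True, e: False}
  {e: True, v: False}


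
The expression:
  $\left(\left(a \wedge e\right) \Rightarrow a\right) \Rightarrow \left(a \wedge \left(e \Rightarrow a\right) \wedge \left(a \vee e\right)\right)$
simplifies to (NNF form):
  $a$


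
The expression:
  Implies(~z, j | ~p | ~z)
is always true.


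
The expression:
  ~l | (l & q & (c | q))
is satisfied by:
  {q: True, l: False}
  {l: False, q: False}
  {l: True, q: True}


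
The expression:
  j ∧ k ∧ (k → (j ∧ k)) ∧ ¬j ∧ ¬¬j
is never true.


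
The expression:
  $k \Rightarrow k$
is always true.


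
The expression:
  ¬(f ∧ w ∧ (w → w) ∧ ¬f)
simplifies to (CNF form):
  True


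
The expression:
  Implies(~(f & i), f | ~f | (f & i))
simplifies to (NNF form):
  True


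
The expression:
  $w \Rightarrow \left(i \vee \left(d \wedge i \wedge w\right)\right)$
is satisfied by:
  {i: True, w: False}
  {w: False, i: False}
  {w: True, i: True}


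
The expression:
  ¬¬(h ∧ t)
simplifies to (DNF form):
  h ∧ t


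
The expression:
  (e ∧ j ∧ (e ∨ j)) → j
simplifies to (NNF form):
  True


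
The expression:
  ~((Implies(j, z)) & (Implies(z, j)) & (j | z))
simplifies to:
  ~j | ~z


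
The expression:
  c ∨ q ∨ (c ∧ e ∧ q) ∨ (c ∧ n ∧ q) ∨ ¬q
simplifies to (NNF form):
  True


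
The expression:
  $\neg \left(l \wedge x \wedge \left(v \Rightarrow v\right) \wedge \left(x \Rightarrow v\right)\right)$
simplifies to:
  $\neg l \vee \neg v \vee \neg x$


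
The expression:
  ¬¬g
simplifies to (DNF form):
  g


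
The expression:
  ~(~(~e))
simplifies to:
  ~e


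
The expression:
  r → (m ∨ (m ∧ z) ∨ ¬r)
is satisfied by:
  {m: True, r: False}
  {r: False, m: False}
  {r: True, m: True}


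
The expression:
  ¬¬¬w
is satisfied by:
  {w: False}


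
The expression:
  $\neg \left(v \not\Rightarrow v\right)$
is always true.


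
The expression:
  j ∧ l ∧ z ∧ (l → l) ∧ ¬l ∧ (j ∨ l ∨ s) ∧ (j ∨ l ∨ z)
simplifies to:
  False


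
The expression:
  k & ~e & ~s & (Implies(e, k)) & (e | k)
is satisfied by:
  {k: True, e: False, s: False}


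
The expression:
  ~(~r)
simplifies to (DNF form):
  r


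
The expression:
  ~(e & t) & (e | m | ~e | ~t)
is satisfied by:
  {e: False, t: False}
  {t: True, e: False}
  {e: True, t: False}


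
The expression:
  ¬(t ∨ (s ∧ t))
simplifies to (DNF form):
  ¬t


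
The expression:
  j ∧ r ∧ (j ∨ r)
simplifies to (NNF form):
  j ∧ r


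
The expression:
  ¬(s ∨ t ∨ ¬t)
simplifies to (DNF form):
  False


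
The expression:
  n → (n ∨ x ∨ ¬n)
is always true.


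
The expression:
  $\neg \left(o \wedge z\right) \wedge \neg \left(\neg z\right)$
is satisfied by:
  {z: True, o: False}


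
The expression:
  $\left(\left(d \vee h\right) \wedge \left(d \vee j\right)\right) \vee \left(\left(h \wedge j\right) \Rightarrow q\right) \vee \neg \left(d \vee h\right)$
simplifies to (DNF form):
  $\text{True}$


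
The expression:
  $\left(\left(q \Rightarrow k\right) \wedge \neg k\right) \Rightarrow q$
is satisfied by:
  {k: True, q: True}
  {k: True, q: False}
  {q: True, k: False}


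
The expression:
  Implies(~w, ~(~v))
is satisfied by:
  {v: True, w: True}
  {v: True, w: False}
  {w: True, v: False}


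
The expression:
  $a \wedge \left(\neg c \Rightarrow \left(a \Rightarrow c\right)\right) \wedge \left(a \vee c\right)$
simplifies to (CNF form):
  $a \wedge c$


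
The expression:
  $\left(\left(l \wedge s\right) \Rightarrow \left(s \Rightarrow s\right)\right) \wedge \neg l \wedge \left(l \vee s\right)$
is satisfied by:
  {s: True, l: False}


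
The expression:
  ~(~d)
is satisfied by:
  {d: True}


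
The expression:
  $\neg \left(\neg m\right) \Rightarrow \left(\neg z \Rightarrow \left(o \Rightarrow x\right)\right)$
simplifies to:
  $x \vee z \vee \neg m \vee \neg o$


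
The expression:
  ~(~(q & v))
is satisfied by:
  {q: True, v: True}


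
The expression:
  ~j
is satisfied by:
  {j: False}


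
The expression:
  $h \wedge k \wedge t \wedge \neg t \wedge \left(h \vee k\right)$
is never true.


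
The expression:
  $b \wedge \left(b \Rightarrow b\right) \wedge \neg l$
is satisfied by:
  {b: True, l: False}


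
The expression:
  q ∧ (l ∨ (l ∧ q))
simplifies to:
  l ∧ q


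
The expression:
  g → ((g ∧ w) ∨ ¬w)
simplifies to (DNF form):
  True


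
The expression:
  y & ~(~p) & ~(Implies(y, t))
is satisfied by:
  {p: True, y: True, t: False}


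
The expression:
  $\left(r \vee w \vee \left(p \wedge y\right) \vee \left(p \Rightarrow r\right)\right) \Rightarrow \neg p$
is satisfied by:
  {r: False, w: False, p: False, y: False}
  {y: True, r: False, w: False, p: False}
  {w: True, y: False, r: False, p: False}
  {y: True, w: True, r: False, p: False}
  {r: True, y: False, w: False, p: False}
  {y: True, r: True, w: False, p: False}
  {w: True, r: True, y: False, p: False}
  {y: True, w: True, r: True, p: False}
  {p: True, y: False, r: False, w: False}


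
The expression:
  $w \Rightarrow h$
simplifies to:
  $h \vee \neg w$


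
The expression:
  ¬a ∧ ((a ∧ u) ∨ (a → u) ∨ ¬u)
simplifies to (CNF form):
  ¬a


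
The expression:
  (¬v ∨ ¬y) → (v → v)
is always true.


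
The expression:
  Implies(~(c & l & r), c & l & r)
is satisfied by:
  {r: True, c: True, l: True}


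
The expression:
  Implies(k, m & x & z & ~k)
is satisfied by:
  {k: False}


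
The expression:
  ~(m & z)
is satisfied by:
  {m: False, z: False}
  {z: True, m: False}
  {m: True, z: False}


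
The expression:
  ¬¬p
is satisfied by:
  {p: True}


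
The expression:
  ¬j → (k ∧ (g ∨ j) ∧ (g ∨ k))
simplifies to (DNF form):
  j ∨ (g ∧ k)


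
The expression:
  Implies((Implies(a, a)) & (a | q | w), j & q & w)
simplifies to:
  (j | ~w) & (q | ~a) & (q | ~w) & (w | ~q)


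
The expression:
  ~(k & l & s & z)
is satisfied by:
  {s: False, k: False, z: False, l: False}
  {l: True, s: False, k: False, z: False}
  {z: True, s: False, k: False, l: False}
  {l: True, z: True, s: False, k: False}
  {k: True, l: False, s: False, z: False}
  {l: True, k: True, s: False, z: False}
  {z: True, k: True, l: False, s: False}
  {l: True, z: True, k: True, s: False}
  {s: True, z: False, k: False, l: False}
  {l: True, s: True, z: False, k: False}
  {z: True, s: True, l: False, k: False}
  {l: True, z: True, s: True, k: False}
  {k: True, s: True, z: False, l: False}
  {l: True, k: True, s: True, z: False}
  {z: True, k: True, s: True, l: False}


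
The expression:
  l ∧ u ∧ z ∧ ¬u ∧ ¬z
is never true.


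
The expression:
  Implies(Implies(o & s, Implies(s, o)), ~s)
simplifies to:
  ~s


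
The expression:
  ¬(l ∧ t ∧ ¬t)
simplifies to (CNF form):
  True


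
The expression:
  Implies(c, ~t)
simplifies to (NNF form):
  ~c | ~t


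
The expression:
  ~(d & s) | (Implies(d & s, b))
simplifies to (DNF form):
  b | ~d | ~s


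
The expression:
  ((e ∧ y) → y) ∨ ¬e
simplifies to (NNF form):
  True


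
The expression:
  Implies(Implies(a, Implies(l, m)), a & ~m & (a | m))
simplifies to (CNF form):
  a & ~m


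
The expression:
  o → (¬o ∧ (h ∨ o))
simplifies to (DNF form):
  ¬o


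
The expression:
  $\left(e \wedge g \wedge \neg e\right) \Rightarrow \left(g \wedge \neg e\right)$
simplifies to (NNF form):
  $\text{True}$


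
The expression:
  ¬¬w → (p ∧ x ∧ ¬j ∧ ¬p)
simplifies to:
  ¬w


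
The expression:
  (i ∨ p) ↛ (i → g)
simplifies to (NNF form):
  i ∧ ¬g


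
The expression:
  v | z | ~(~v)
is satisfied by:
  {z: True, v: True}
  {z: True, v: False}
  {v: True, z: False}


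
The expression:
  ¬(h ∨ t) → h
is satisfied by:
  {t: True, h: True}
  {t: True, h: False}
  {h: True, t: False}


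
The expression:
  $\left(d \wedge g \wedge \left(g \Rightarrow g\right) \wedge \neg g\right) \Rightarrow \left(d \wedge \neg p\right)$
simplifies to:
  $\text{True}$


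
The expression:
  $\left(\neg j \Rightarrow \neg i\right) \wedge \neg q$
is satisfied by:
  {j: True, q: False, i: False}
  {q: False, i: False, j: False}
  {i: True, j: True, q: False}


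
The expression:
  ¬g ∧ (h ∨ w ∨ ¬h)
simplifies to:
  ¬g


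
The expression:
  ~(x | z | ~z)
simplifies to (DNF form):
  False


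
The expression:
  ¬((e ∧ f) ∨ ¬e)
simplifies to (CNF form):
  e ∧ ¬f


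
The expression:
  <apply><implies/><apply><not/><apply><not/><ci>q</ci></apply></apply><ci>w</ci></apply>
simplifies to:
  <apply><or/><ci>w</ci><apply><not/><ci>q</ci></apply></apply>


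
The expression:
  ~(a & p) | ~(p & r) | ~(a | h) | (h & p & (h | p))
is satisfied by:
  {h: True, p: False, a: False, r: False}
  {r: False, p: False, h: False, a: False}
  {r: True, h: True, p: False, a: False}
  {r: True, p: False, h: False, a: False}
  {a: True, h: True, r: False, p: False}
  {a: True, r: False, p: False, h: False}
  {a: True, r: True, h: True, p: False}
  {a: True, r: True, p: False, h: False}
  {h: True, p: True, a: False, r: False}
  {p: True, a: False, h: False, r: False}
  {r: True, p: True, h: True, a: False}
  {r: True, p: True, a: False, h: False}
  {h: True, p: True, a: True, r: False}
  {p: True, a: True, r: False, h: False}
  {r: True, p: True, a: True, h: True}


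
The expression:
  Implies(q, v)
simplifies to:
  v | ~q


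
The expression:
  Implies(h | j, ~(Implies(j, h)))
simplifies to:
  ~h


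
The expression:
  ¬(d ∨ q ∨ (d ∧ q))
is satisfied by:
  {q: False, d: False}


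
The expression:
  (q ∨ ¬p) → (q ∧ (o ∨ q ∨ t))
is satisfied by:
  {q: True, p: True}
  {q: True, p: False}
  {p: True, q: False}


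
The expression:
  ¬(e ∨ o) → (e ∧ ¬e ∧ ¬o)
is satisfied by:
  {o: True, e: True}
  {o: True, e: False}
  {e: True, o: False}


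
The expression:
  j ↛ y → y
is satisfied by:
  {y: True, j: False}
  {j: False, y: False}
  {j: True, y: True}


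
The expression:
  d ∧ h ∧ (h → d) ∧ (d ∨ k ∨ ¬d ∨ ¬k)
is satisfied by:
  {h: True, d: True}


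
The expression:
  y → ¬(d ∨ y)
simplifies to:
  ¬y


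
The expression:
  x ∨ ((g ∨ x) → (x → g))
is always true.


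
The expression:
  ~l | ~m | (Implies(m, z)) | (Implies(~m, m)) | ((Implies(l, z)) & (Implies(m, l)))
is always true.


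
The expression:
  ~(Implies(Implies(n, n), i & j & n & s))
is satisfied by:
  {s: False, n: False, i: False, j: False}
  {j: True, s: False, n: False, i: False}
  {i: True, s: False, n: False, j: False}
  {j: True, i: True, s: False, n: False}
  {n: True, j: False, s: False, i: False}
  {j: True, n: True, s: False, i: False}
  {i: True, n: True, j: False, s: False}
  {j: True, i: True, n: True, s: False}
  {s: True, i: False, n: False, j: False}
  {j: True, s: True, i: False, n: False}
  {i: True, s: True, j: False, n: False}
  {j: True, i: True, s: True, n: False}
  {n: True, s: True, i: False, j: False}
  {j: True, n: True, s: True, i: False}
  {i: True, n: True, s: True, j: False}


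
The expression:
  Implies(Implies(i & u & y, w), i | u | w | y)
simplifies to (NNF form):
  i | u | w | y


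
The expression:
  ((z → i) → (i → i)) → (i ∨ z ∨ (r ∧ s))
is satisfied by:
  {i: True, z: True, s: True, r: True}
  {i: True, z: True, s: True, r: False}
  {i: True, z: True, r: True, s: False}
  {i: True, z: True, r: False, s: False}
  {i: True, s: True, r: True, z: False}
  {i: True, s: True, r: False, z: False}
  {i: True, s: False, r: True, z: False}
  {i: True, s: False, r: False, z: False}
  {z: True, s: True, r: True, i: False}
  {z: True, s: True, r: False, i: False}
  {z: True, r: True, s: False, i: False}
  {z: True, r: False, s: False, i: False}
  {s: True, r: True, z: False, i: False}


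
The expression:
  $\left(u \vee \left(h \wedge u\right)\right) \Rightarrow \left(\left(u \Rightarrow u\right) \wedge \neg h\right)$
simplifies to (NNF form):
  $\neg h \vee \neg u$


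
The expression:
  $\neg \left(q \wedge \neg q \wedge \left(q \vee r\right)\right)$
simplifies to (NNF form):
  $\text{True}$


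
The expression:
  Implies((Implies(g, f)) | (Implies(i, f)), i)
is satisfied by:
  {i: True}


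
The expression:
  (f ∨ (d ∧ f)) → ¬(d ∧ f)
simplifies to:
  ¬d ∨ ¬f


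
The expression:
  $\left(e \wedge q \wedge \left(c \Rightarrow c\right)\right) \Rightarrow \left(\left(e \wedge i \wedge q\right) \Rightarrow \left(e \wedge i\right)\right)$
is always true.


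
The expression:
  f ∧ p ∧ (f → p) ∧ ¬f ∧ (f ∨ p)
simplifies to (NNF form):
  False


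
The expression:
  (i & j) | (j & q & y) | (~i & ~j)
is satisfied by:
  {q: True, y: True, j: False, i: False}
  {q: True, y: False, j: False, i: False}
  {y: True, q: False, j: False, i: False}
  {q: False, y: False, j: False, i: False}
  {q: True, j: True, y: True, i: False}
  {i: True, q: True, j: True, y: True}
  {i: True, q: True, j: True, y: False}
  {i: True, j: True, y: True, q: False}
  {i: True, j: True, y: False, q: False}


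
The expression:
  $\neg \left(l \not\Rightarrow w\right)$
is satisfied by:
  {w: True, l: False}
  {l: False, w: False}
  {l: True, w: True}


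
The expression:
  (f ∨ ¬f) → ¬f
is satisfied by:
  {f: False}


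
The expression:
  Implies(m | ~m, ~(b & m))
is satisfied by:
  {m: False, b: False}
  {b: True, m: False}
  {m: True, b: False}


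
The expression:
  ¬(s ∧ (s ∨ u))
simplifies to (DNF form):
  ¬s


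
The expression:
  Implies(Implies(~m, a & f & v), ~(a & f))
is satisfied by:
  {m: False, v: False, a: False, f: False}
  {v: True, f: False, m: False, a: False}
  {m: True, f: False, v: False, a: False}
  {v: True, m: True, f: False, a: False}
  {f: True, m: False, v: False, a: False}
  {f: True, v: True, m: False, a: False}
  {f: True, m: True, v: False, a: False}
  {f: True, v: True, m: True, a: False}
  {a: True, f: False, m: False, v: False}
  {a: True, v: True, f: False, m: False}
  {a: True, m: True, f: False, v: False}
  {a: True, v: True, m: True, f: False}
  {a: True, f: True, m: False, v: False}


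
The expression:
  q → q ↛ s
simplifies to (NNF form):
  ¬q ∨ ¬s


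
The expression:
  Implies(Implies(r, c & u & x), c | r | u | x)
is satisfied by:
  {r: True, x: True, c: True, u: True}
  {r: True, x: True, c: True, u: False}
  {r: True, x: True, u: True, c: False}
  {r: True, x: True, u: False, c: False}
  {r: True, c: True, u: True, x: False}
  {r: True, c: True, u: False, x: False}
  {r: True, c: False, u: True, x: False}
  {r: True, c: False, u: False, x: False}
  {x: True, c: True, u: True, r: False}
  {x: True, c: True, u: False, r: False}
  {x: True, u: True, c: False, r: False}
  {x: True, u: False, c: False, r: False}
  {c: True, u: True, x: False, r: False}
  {c: True, x: False, u: False, r: False}
  {u: True, x: False, c: False, r: False}


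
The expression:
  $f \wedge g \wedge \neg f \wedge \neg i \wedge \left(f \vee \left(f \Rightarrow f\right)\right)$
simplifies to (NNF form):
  $\text{False}$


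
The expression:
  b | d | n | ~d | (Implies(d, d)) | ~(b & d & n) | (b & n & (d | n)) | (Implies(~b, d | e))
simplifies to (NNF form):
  True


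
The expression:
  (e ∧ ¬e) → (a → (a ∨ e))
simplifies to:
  True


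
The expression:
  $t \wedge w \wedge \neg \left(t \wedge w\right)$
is never true.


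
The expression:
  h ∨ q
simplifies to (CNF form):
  h ∨ q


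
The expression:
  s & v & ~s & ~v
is never true.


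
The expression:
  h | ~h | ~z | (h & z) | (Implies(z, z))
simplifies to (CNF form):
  True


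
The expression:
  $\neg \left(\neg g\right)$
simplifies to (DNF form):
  $g$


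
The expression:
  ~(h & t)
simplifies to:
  ~h | ~t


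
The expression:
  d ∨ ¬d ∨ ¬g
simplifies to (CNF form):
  True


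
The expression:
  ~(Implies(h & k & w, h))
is never true.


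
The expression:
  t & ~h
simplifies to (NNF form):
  t & ~h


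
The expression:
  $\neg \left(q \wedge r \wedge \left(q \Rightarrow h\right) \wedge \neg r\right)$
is always true.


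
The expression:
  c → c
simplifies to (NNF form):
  True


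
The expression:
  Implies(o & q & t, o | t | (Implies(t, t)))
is always true.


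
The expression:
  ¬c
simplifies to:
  ¬c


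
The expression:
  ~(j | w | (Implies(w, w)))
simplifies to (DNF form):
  False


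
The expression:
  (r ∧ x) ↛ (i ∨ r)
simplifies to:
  False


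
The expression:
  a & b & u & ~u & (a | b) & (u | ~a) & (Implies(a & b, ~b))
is never true.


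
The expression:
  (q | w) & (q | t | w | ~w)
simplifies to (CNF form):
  q | w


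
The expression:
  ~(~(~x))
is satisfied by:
  {x: False}


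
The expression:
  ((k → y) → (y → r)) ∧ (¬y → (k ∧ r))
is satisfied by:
  {y: True, k: True, r: True}
  {y: True, r: True, k: False}
  {k: True, r: True, y: False}


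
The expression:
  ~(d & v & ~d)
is always true.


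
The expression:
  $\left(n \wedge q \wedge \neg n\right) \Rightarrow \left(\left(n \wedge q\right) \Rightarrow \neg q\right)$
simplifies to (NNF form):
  $\text{True}$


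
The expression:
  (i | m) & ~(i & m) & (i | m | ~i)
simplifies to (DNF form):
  (i & ~m) | (m & ~i)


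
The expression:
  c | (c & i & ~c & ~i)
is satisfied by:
  {c: True}


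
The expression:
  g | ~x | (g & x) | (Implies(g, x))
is always true.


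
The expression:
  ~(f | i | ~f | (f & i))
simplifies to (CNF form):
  False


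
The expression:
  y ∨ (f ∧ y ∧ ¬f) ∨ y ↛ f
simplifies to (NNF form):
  y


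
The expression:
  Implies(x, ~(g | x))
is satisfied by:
  {x: False}


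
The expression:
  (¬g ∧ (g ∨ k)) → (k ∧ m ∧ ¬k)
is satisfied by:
  {g: True, k: False}
  {k: False, g: False}
  {k: True, g: True}


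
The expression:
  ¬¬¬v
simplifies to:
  ¬v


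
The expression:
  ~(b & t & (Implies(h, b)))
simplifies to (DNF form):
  ~b | ~t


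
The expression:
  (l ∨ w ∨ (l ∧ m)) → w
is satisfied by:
  {w: True, l: False}
  {l: False, w: False}
  {l: True, w: True}


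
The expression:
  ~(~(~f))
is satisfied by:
  {f: False}


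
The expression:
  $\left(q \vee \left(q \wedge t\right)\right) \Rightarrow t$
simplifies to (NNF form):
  $t \vee \neg q$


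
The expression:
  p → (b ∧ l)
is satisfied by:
  {l: True, b: True, p: False}
  {l: True, b: False, p: False}
  {b: True, l: False, p: False}
  {l: False, b: False, p: False}
  {l: True, p: True, b: True}


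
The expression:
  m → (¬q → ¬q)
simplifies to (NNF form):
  True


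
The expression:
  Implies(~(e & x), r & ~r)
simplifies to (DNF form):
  e & x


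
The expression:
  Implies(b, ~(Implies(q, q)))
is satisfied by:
  {b: False}


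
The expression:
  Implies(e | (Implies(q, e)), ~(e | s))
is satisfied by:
  {q: True, s: False, e: False}
  {s: False, e: False, q: False}
  {q: True, s: True, e: False}


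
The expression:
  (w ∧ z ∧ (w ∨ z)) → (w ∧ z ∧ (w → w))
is always true.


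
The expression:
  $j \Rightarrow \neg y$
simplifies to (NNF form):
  $\neg j \vee \neg y$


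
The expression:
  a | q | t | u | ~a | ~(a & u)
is always true.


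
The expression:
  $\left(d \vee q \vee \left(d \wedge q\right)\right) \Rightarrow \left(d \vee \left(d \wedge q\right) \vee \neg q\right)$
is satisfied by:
  {d: True, q: False}
  {q: False, d: False}
  {q: True, d: True}


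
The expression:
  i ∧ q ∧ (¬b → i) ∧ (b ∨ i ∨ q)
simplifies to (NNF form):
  i ∧ q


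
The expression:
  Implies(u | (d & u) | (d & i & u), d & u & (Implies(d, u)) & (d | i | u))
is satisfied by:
  {d: True, u: False}
  {u: False, d: False}
  {u: True, d: True}


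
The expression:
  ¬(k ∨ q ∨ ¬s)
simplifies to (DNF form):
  s ∧ ¬k ∧ ¬q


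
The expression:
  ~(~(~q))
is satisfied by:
  {q: False}


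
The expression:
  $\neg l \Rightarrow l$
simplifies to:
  $l$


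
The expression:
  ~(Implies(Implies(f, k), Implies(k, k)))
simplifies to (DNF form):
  False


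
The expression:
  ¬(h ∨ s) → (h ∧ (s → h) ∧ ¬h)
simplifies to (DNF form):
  h ∨ s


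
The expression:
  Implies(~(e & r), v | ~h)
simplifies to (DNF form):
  v | ~h | (e & r)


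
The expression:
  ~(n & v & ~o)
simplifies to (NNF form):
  o | ~n | ~v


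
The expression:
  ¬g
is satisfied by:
  {g: False}


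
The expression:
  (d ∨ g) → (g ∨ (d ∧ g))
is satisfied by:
  {g: True, d: False}
  {d: False, g: False}
  {d: True, g: True}


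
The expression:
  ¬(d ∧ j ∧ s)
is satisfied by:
  {s: False, d: False, j: False}
  {j: True, s: False, d: False}
  {d: True, s: False, j: False}
  {j: True, d: True, s: False}
  {s: True, j: False, d: False}
  {j: True, s: True, d: False}
  {d: True, s: True, j: False}


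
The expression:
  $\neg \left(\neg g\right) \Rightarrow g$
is always true.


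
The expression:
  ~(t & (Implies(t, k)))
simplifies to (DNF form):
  ~k | ~t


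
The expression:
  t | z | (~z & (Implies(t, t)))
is always true.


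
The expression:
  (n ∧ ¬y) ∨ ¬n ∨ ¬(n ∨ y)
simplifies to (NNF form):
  ¬n ∨ ¬y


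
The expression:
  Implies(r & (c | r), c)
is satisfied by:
  {c: True, r: False}
  {r: False, c: False}
  {r: True, c: True}


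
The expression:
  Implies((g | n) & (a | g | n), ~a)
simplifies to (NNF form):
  ~a | (~g & ~n)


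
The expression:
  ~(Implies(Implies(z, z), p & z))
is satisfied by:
  {p: False, z: False}
  {z: True, p: False}
  {p: True, z: False}


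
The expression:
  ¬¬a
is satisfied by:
  {a: True}


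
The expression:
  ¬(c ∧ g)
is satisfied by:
  {g: False, c: False}
  {c: True, g: False}
  {g: True, c: False}


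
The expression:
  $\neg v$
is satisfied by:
  {v: False}


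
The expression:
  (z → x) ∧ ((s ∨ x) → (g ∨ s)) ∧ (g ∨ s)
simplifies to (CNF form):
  (g ∨ s) ∧ (x ∨ ¬z) ∧ (g ∨ s ∨ x) ∧ (g ∨ s ∨ ¬z) ∧ (g ∨ x ∨ ¬z) ∧ (s ∨ x ∨ ¬z) ∧ (g ∨ s ∨ x ∨ ¬z)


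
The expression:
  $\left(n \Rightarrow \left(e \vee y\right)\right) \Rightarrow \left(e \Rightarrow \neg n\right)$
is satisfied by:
  {e: False, n: False}
  {n: True, e: False}
  {e: True, n: False}


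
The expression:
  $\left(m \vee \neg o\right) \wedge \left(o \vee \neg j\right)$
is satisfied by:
  {m: True, j: False, o: False}
  {j: False, o: False, m: False}
  {m: True, o: True, j: False}
  {m: True, j: True, o: True}


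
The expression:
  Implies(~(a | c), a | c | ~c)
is always true.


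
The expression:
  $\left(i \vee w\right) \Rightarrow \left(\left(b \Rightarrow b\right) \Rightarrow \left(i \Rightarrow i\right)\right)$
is always true.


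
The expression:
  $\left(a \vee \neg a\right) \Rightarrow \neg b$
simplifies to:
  $\neg b$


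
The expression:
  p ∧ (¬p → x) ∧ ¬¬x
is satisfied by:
  {p: True, x: True}


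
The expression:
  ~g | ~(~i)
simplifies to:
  i | ~g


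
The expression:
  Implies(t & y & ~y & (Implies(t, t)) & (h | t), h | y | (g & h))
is always true.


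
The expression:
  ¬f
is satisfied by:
  {f: False}


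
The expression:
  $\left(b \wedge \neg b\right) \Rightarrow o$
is always true.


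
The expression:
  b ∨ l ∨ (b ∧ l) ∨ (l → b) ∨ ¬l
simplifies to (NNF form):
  True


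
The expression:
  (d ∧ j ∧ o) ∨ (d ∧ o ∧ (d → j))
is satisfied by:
  {j: True, d: True, o: True}


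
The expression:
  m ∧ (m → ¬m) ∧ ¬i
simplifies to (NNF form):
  False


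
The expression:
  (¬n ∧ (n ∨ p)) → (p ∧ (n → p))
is always true.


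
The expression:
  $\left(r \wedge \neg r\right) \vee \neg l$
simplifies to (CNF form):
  $\neg l$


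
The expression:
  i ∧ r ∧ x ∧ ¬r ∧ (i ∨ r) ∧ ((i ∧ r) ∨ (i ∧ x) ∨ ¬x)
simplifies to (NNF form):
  False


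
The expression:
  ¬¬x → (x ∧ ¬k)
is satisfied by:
  {k: False, x: False}
  {x: True, k: False}
  {k: True, x: False}


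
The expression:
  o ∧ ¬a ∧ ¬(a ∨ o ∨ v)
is never true.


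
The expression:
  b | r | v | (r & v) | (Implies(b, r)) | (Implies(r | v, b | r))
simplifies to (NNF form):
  True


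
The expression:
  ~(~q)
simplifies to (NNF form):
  q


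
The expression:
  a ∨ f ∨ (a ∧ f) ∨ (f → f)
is always true.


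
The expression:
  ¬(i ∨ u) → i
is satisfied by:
  {i: True, u: True}
  {i: True, u: False}
  {u: True, i: False}


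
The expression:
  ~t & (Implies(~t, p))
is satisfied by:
  {p: True, t: False}


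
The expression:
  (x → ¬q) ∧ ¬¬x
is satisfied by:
  {x: True, q: False}


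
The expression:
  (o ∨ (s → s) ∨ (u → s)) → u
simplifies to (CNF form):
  u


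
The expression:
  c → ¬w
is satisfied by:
  {w: False, c: False}
  {c: True, w: False}
  {w: True, c: False}


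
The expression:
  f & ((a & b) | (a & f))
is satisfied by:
  {a: True, f: True}


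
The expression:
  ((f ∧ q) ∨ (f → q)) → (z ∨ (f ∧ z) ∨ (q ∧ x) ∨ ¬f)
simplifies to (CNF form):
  x ∨ z ∨ ¬f ∨ ¬q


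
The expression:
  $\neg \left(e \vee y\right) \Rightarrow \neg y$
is always true.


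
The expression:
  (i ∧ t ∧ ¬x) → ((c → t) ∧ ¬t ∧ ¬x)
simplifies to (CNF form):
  x ∨ ¬i ∨ ¬t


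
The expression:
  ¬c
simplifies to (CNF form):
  ¬c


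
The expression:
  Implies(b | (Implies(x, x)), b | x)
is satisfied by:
  {b: True, x: True}
  {b: True, x: False}
  {x: True, b: False}


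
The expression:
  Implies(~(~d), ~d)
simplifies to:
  ~d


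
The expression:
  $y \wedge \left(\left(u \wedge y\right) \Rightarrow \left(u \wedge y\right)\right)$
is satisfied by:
  {y: True}


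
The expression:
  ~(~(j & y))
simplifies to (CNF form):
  j & y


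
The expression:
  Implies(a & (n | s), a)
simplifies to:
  True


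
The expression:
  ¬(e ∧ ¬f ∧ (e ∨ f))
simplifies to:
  f ∨ ¬e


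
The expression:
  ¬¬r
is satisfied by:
  {r: True}


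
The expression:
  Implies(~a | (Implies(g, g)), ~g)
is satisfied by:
  {g: False}


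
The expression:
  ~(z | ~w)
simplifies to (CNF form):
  w & ~z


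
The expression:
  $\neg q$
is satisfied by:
  {q: False}


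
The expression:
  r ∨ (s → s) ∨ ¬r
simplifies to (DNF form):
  True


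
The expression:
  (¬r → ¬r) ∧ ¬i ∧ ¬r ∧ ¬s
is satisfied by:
  {i: False, r: False, s: False}


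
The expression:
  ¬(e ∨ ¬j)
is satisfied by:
  {j: True, e: False}


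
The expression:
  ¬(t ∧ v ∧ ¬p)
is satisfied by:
  {p: True, v: False, t: False}
  {v: False, t: False, p: False}
  {p: True, t: True, v: False}
  {t: True, v: False, p: False}
  {p: True, v: True, t: False}
  {v: True, p: False, t: False}
  {p: True, t: True, v: True}


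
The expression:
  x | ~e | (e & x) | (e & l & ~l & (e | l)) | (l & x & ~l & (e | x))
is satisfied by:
  {x: True, e: False}
  {e: False, x: False}
  {e: True, x: True}
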